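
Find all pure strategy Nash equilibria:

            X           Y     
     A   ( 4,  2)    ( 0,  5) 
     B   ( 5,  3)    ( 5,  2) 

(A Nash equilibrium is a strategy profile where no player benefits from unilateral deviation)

Nash equilibrium: (B, X)

Work:
Best responses:
  P1 vs X: payoffs [4, 5] → best response B (payoff 5)
  P1 vs Y: payoffs [0, 5] → best response B (payoff 5)
  P2 vs A: payoffs [2, 5] → best response Y (payoff 5)
  P2 vs B: payoffs [3, 2] → best response X (payoff 3)
Mutual best responses: (B,X) → Nash equilibria.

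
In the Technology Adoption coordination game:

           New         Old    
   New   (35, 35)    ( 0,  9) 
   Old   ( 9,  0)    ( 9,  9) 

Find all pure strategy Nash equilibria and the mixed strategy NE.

Pure NE: (New, New) and (Old, Old); Mixed NE: p = 0.2571, q = 0.2571

Work:
Check pure NE:
(New, New): (35, 35) - no unilateral deviation beneficial
(Old, Old): (9, 9) - no unilateral deviation beneficial
Mixed NE: P1 plays New with p = 0.2571, P2 plays New with q = 0.2571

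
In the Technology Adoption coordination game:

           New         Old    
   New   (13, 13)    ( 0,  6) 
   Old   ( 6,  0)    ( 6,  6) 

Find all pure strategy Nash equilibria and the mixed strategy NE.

Pure NE: (New, New) and (Old, Old); Mixed NE: p = 0.4615, q = 0.4615

Work:
Check pure NE:
(New, New): (13, 13) - no unilateral deviation beneficial
(Old, Old): (6, 6) - no unilateral deviation beneficial
Mixed NE: P1 plays New with p = 0.4615, P2 plays New with q = 0.4615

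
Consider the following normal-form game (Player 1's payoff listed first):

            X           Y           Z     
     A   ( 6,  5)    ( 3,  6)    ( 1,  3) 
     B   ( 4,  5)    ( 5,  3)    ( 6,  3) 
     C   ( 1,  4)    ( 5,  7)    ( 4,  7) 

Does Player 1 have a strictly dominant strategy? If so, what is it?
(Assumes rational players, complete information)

No strictly dominant strategy exists for Player 1

Work:
A strategy strictly dominates another if it gives a strictly higher payoff against every opponent action. Compare each pair of P1's strategies column-by-column:
  A vs B: [6 vs 4, 3 vs 5, 1 vs 6] → A does not strictly dominate B (column Y: 3 ≤ 5)
  A vs C: [6 vs 1, 3 vs 5, 1 vs 4] → A does not strictly dominate C (column Y: 3 ≤ 5)
  B vs A: [4 vs 6, 5 vs 3, 6 vs 1] → B does not strictly dominate A (column X: 4 ≤ 6)
  B vs C: [4 vs 1, 5 vs 5, 6 vs 4] → B does not strictly dominate C (column Y: 5 ≤ 5)
  C vs A: [1 vs 6, 5 vs 3, 4 vs 1] → C does not strictly dominate A (column X: 1 ≤ 6)
  C vs B: [1 vs 4, 5 vs 5, 4 vs 6] → C does not strictly dominate B (column X: 1 ≤ 4)
No single strategy strictly dominates all others → no strictly dominant strategy.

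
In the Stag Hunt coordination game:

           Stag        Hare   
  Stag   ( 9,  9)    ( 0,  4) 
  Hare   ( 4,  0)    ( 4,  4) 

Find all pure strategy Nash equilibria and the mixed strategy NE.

Pure NE: (Stag, Stag) and (Hare, Hare); Mixed NE: p = 0.4444, q = 0.4444

Work:
Check pure NE:
(Stag, Stag): (9, 9) - no unilateral deviation beneficial
(Hare, Hare): (4, 4) - no unilateral deviation beneficial
Mixed NE: P1 plays Stag with p = 0.4444, P2 plays Stag with q = 0.4444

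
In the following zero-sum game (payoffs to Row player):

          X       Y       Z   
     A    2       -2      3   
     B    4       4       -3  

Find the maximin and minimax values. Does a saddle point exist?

Maximin = -2, Minimax = 3, Saddle: False

Work:
Row minimums: [-2, -3] → maximin = -2
Column maximums: [4, 4, 3] → minimax = 3
No saddle point (maximin ≠ minimax). Mixed strategy needed.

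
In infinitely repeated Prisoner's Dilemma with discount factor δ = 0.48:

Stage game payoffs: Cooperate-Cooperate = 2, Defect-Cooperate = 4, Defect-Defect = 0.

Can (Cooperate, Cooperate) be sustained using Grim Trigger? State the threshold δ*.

δ* = 0.5; since δ = 0.48 < 0.5, cooperation cannot be sustained

Work:
For Grim Trigger:
Cooperate forever: 2/(1-δ)
Defect then punished: 4 + 0·δ/(1-δ)
Need: 2/(1-δ) ≥ 4 + 0·δ/(1-δ)
Solving: δ ≥ (T-R)/(T-P) = (4-2)/(4-0) = 0.5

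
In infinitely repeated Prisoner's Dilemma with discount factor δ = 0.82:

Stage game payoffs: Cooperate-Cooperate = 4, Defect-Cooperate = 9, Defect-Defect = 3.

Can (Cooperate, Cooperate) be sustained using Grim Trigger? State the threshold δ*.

δ* = 0.8333; since δ = 0.82 < 0.8333, cooperation cannot be sustained

Work:
For Grim Trigger:
Cooperate forever: 4/(1-δ)
Defect then punished: 9 + 3·δ/(1-δ)
Need: 4/(1-δ) ≥ 9 + 3·δ/(1-δ)
Solving: δ ≥ (T-R)/(T-P) = (9-4)/(9-3) = 0.8333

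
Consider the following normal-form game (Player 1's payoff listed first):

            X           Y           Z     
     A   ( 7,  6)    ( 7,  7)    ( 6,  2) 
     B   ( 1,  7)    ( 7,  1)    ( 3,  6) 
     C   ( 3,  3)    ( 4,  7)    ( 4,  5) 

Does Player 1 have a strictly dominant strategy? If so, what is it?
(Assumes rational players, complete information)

No strictly dominant strategy exists for Player 1

Work:
A strategy strictly dominates another if it gives a strictly higher payoff against every opponent action. Compare each pair of P1's strategies column-by-column:
  A vs B: [7 vs 1, 7 vs 7, 6 vs 3] → A does not strictly dominate B (column Y: 7 ≤ 7)
  A vs C: [7 vs 3, 7 vs 4, 6 vs 4] → A strictly dominates C
  B vs A: [1 vs 7, 7 vs 7, 3 vs 6] → B does not strictly dominate A (column X: 1 ≤ 7)
  B vs C: [1 vs 3, 7 vs 4, 3 vs 4] → B does not strictly dominate C (column X: 1 ≤ 3)
  C vs A: [3 vs 7, 4 vs 7, 4 vs 6] → C does not strictly dominate A (column X: 3 ≤ 7)
  C vs B: [3 vs 1, 4 vs 7, 4 vs 3] → C does not strictly dominate B (column Y: 4 ≤ 7)
No single strategy strictly dominates all others → no strictly dominant strategy.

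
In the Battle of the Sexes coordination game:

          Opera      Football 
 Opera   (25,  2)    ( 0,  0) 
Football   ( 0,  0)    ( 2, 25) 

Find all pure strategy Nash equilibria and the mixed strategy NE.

Pure NE: (Opera, Opera) and (Football, Football); Mixed NE: p = 0.9259, q = 0.0741

Work:
Check pure NE:
(Opera, Opera): (25, 2) - no unilateral deviation beneficial
(Football, Football): (2, 25) - no unilateral deviation beneficial
Mixed NE: P1 plays Opera with p = 0.9259, P2 plays Opera with q = 0.0741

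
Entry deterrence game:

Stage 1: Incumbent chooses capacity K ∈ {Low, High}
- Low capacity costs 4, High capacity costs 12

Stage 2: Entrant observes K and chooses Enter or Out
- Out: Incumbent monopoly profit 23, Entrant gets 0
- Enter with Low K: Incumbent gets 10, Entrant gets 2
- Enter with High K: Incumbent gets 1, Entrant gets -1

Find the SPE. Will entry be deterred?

SPE: (High, Enter|Low, Out|High); Entry deterred. Incumbent net profit = 11

Work:
After Low K: Entrant enters (2 > 0)
After High K: Entrant stays out (-1 < 0)
Incumbent: Low → 10−4=6, High → 23−12=11
Incumbent chooses High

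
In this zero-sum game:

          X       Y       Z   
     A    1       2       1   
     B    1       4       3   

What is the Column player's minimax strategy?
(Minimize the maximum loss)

Column should play X, value = 1

Work:
Column player minimizes Row's maximum payoff:
Column X: max payoff to Row = 1
Column Y: max payoff to Row = 4
Column Z: max payoff to Row = 3
Minimum is 1, achieved by column X.
Minimax strategy: X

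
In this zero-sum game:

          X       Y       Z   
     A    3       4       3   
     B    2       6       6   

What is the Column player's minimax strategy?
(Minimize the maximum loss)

Column should play X, value = 3

Work:
Column player minimizes Row's maximum payoff:
Column X: max payoff to Row = 3
Column Y: max payoff to Row = 6
Column Z: max payoff to Row = 6
Minimum is 3, achieved by column X.
Minimax strategy: X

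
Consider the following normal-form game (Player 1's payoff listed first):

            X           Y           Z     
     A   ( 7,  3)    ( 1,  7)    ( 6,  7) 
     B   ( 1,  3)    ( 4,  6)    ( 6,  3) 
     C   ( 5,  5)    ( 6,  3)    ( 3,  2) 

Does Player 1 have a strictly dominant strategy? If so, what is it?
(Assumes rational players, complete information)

No strictly dominant strategy exists for Player 1

Work:
A strategy strictly dominates another if it gives a strictly higher payoff against every opponent action. Compare each pair of P1's strategies column-by-column:
  A vs B: [7 vs 1, 1 vs 4, 6 vs 6] → A does not strictly dominate B (column Y: 1 ≤ 4)
  A vs C: [7 vs 5, 1 vs 6, 6 vs 3] → A does not strictly dominate C (column Y: 1 ≤ 6)
  B vs A: [1 vs 7, 4 vs 1, 6 vs 6] → B does not strictly dominate A (column X: 1 ≤ 7)
  B vs C: [1 vs 5, 4 vs 6, 6 vs 3] → B does not strictly dominate C (column X: 1 ≤ 5)
  C vs A: [5 vs 7, 6 vs 1, 3 vs 6] → C does not strictly dominate A (column X: 5 ≤ 7)
  C vs B: [5 vs 1, 6 vs 4, 3 vs 6] → C does not strictly dominate B (column Z: 3 ≤ 6)
No single strategy strictly dominates all others → no strictly dominant strategy.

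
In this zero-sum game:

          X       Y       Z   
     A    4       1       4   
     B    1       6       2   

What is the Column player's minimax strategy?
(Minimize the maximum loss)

Column should play X or Z (all achieve the minimum), value = 4

Work:
Column player minimizes Row's maximum payoff:
Column X: max payoff to Row = 4
Column Y: max payoff to Row = 6
Column Z: max payoff to Row = 4
Minimum is 4, achieved by columns X, Z (tied).
Each of X or Z is a minimax strategy.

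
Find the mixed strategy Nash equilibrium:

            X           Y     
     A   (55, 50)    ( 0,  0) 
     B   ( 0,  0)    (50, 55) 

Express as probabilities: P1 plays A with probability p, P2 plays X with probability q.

p = 0.5238, q = 0.4762

Work:
Find probabilities that make opponent indifferent:
P2 chooses q to make P1 indifferent between A and B
P1 chooses p to make P2 indifferent between X and Y
Mixed NE: P1 plays (A: 0.5238, B: 0.4762), P2 plays (X: 0.4762, Y: 0.5238)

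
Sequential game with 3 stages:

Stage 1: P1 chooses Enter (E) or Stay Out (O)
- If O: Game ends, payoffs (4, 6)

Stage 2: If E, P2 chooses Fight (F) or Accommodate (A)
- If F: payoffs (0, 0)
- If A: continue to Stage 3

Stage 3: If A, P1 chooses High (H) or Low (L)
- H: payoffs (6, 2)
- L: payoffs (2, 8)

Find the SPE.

SPE: (E, A, H); Outcome (6, 2)

Work:
Stage 3: P1 chooses H (6 vs 2)
Stage 2: P2: F->0, A->2 (anticipating H). Choose A
Stage 1: P1: O->4, E->6 (anticipating A, H). Choose E
SPE path: E -> A -> H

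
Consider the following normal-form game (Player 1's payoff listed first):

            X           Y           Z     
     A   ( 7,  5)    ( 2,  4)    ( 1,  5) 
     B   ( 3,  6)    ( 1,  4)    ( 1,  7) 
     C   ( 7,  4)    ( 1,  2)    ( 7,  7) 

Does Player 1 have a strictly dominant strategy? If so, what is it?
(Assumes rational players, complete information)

No strictly dominant strategy exists for Player 1

Work:
A strategy strictly dominates another if it gives a strictly higher payoff against every opponent action. Compare each pair of P1's strategies column-by-column:
  A vs B: [7 vs 3, 2 vs 1, 1 vs 1] → A does not strictly dominate B (column Z: 1 ≤ 1)
  A vs C: [7 vs 7, 2 vs 1, 1 vs 7] → A does not strictly dominate C (column X: 7 ≤ 7)
  B vs A: [3 vs 7, 1 vs 2, 1 vs 1] → B does not strictly dominate A (column X: 3 ≤ 7)
  B vs C: [3 vs 7, 1 vs 1, 1 vs 7] → B does not strictly dominate C (column X: 3 ≤ 7)
  C vs A: [7 vs 7, 1 vs 2, 7 vs 1] → C does not strictly dominate A (column X: 7 ≤ 7)
  C vs B: [7 vs 3, 1 vs 1, 7 vs 1] → C does not strictly dominate B (column Y: 1 ≤ 1)
No single strategy strictly dominates all others → no strictly dominant strategy.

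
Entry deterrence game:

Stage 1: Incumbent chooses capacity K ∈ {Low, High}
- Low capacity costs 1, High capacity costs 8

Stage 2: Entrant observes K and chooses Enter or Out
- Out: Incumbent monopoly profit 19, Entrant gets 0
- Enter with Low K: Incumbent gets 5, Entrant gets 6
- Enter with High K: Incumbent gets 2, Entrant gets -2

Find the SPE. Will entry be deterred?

SPE: (High, Enter|Low, Out|High); Entry deterred. Incumbent net profit = 11

Work:
After Low K: Entrant enters (6 > 0)
After High K: Entrant stays out (-2 < 0)
Incumbent: Low → 5−1=4, High → 19−8=11
Incumbent chooses High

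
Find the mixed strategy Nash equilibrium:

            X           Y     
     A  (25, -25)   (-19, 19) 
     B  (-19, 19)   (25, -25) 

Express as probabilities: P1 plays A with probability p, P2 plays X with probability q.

p = 0.5, q = 0.5

Work:
Find probabilities that make opponent indifferent:
P2 chooses q to make P1 indifferent between A and B
P1 chooses p to make P2 indifferent between X and Y
Mixed NE: P1 plays (A: 0.5, B: 0.5), P2 plays (X: 0.5, Y: 0.5)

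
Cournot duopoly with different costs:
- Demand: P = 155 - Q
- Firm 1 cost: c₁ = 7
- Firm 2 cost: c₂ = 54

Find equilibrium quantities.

q₁* = 65.0, q₂* = 18.0

Work:
Reaction: q₁ = (155 - 7 - q₂)/2
Reaction: q₂ = (155 - 54 - q₁)/2
Solve simultaneously:
q₁* = (155 - 2×7 + 54)/3 = 65.0
q₂* = (155 - 2×54 + 7)/3 = 18.0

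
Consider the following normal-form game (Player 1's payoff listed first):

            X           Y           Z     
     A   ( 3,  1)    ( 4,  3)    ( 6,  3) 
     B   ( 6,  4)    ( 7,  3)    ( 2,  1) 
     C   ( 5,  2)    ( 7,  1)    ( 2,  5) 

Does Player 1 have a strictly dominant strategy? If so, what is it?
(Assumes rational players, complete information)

No strictly dominant strategy exists for Player 1

Work:
A strategy strictly dominates another if it gives a strictly higher payoff against every opponent action. Compare each pair of P1's strategies column-by-column:
  A vs B: [3 vs 6, 4 vs 7, 6 vs 2] → A does not strictly dominate B (column X: 3 ≤ 6)
  A vs C: [3 vs 5, 4 vs 7, 6 vs 2] → A does not strictly dominate C (column X: 3 ≤ 5)
  B vs A: [6 vs 3, 7 vs 4, 2 vs 6] → B does not strictly dominate A (column Z: 2 ≤ 6)
  B vs C: [6 vs 5, 7 vs 7, 2 vs 2] → B does not strictly dominate C (column Y: 7 ≤ 7)
  C vs A: [5 vs 3, 7 vs 4, 2 vs 6] → C does not strictly dominate A (column Z: 2 ≤ 6)
  C vs B: [5 vs 6, 7 vs 7, 2 vs 2] → C does not strictly dominate B (column X: 5 ≤ 6)
No single strategy strictly dominates all others → no strictly dominant strategy.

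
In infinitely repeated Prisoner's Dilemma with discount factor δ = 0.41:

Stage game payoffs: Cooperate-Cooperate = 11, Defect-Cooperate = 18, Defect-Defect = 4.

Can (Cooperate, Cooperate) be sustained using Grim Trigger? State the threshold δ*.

δ* = 0.5; since δ = 0.41 < 0.5, cooperation cannot be sustained

Work:
For Grim Trigger:
Cooperate forever: 11/(1-δ)
Defect then punished: 18 + 4·δ/(1-δ)
Need: 11/(1-δ) ≥ 18 + 4·δ/(1-δ)
Solving: δ ≥ (T-R)/(T-P) = (18-11)/(18-4) = 0.5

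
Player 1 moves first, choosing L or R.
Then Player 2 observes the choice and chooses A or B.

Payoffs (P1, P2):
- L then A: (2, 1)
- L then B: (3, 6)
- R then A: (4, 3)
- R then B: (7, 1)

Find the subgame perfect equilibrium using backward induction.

P1 plays R, P2 plays B after L and A after R; Payoff (4, 3)

Work:
Backward induction:
After L: P2 chooses B → P1 gets 3
After R: P2 chooses A → P1 gets 4
P1 chooses R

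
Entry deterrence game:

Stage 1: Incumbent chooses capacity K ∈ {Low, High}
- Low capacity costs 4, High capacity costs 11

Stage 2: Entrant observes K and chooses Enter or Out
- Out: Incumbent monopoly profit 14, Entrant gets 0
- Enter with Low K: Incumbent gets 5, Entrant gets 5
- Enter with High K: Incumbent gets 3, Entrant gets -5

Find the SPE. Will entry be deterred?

SPE: (High, Enter|Low, Out|High); Entry deterred. Incumbent net profit = 3

Work:
After Low K: Entrant enters (5 > 0)
After High K: Entrant stays out (-5 < 0)
Incumbent: Low → 5−4=1, High → 14−11=3
Incumbent chooses High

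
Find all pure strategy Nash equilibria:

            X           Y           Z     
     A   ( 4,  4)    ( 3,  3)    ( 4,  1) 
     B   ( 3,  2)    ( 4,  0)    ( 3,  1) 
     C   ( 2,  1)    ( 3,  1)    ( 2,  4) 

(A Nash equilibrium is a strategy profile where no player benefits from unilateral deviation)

Nash equilibrium: (A, X)

Work:
Best responses:
  P1 vs X: payoffs [4, 3, 2] → best response A (payoff 4)
  P1 vs Y: payoffs [3, 4, 3] → best response B (payoff 4)
  P1 vs Z: payoffs [4, 3, 2] → best response A (payoff 4)
  P2 vs A: payoffs [4, 3, 1] → best response X (payoff 4)
  P2 vs B: payoffs [2, 0, 1] → best response X (payoff 2)
  P2 vs C: payoffs [1, 1, 4] → best response Z (payoff 4)
Mutual best responses: (A,X) → Nash equilibria.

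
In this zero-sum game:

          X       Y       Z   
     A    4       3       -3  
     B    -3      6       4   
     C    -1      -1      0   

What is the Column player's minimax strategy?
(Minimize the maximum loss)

Column should play X or Z (all achieve the minimum), value = 4

Work:
Column player minimizes Row's maximum payoff:
Column X: max payoff to Row = 4
Column Y: max payoff to Row = 6
Column Z: max payoff to Row = 4
Minimum is 4, achieved by columns X, Z (tied).
Each of X or Z is a minimax strategy.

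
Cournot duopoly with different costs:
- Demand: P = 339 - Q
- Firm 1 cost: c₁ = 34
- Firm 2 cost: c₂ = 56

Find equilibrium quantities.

q₁* = 109.0, q₂* = 87.0

Work:
Reaction: q₁ = (339 - 34 - q₂)/2
Reaction: q₂ = (339 - 56 - q₁)/2
Solve simultaneously:
q₁* = (339 - 2×34 + 56)/3 = 109.0
q₂* = (339 - 2×56 + 34)/3 = 87.0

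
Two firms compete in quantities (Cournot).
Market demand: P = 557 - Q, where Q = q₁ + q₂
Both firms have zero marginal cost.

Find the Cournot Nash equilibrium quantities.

q₁* = q₂* = 185.67; P* = 185.67

Work:
Profit: π_i = P·q_i = (a - q_i - q_j)·q_i
FOC: ∂π_i/∂q_i = a - 2q_i - q_j = 0
Reaction function: q_i = (557 - q_j)/2
Symmetry: q* = 557/3 = 185.67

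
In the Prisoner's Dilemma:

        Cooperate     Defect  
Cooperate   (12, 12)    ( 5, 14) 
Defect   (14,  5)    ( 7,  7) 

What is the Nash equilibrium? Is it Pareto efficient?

(Defect, Defect) is NE; not Pareto efficient

Work:
Defect dominates Cooperate for both players:
If P2 cooperates: Defect (14) > Cooperate (12)
If P2 defects: Defect (7) > Cooperate (5)
NE: (Defect, Defect) with payoff (7, 7)
But (Cooperate, Cooperate) = (12, 12) Pareto dominates (7, 7)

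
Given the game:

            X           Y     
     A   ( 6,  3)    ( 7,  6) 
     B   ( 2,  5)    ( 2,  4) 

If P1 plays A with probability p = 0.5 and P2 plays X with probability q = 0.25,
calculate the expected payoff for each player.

E[P1] = 4.375, E[P2] = 4.75

Work:
E[P1] = p·q·π₁(A,X) + p·(1-q)·π₁(A,Y) + (1-p)·q·π₁(B,X) + (1-p)·(1-q)·π₁(B,Y)
= 0.5·0.25·6 + 0.5·0.75·7 + 0.5·0.25·2 + 0.5·0.75·2
= 4.375

E[P2] = 4.75 (similar calculation)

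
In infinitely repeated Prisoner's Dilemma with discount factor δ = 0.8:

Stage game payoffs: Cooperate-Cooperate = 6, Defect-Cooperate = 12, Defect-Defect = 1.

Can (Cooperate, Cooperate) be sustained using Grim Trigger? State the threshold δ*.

δ* = 0.5455; since δ = 0.8 ≥ 0.5455, cooperation can be sustained

Work:
For Grim Trigger:
Cooperate forever: 6/(1-δ)
Defect then punished: 12 + 1·δ/(1-δ)
Need: 6/(1-δ) ≥ 12 + 1·δ/(1-δ)
Solving: δ ≥ (T-R)/(T-P) = (12-6)/(12-1) = 0.5455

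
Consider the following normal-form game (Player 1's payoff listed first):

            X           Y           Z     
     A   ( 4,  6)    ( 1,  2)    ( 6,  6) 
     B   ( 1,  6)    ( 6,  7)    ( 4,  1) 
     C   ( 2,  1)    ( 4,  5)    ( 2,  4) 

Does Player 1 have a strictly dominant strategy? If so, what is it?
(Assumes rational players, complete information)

No strictly dominant strategy exists for Player 1

Work:
A strategy strictly dominates another if it gives a strictly higher payoff against every opponent action. Compare each pair of P1's strategies column-by-column:
  A vs B: [4 vs 1, 1 vs 6, 6 vs 4] → A does not strictly dominate B (column Y: 1 ≤ 6)
  A vs C: [4 vs 2, 1 vs 4, 6 vs 2] → A does not strictly dominate C (column Y: 1 ≤ 4)
  B vs A: [1 vs 4, 6 vs 1, 4 vs 6] → B does not strictly dominate A (column X: 1 ≤ 4)
  B vs C: [1 vs 2, 6 vs 4, 4 vs 2] → B does not strictly dominate C (column X: 1 ≤ 2)
  C vs A: [2 vs 4, 4 vs 1, 2 vs 6] → C does not strictly dominate A (column X: 2 ≤ 4)
  C vs B: [2 vs 1, 4 vs 6, 2 vs 4] → C does not strictly dominate B (column Y: 4 ≤ 6)
No single strategy strictly dominates all others → no strictly dominant strategy.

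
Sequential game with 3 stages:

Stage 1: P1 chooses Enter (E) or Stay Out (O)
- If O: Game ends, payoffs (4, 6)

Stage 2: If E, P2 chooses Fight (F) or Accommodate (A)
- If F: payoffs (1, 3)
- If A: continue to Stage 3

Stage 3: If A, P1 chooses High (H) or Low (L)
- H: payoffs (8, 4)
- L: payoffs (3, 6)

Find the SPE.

SPE: (E, A, H); Outcome (8, 4)

Work:
Stage 3: P1 chooses H (8 vs 3)
Stage 2: P2: F->3, A->4 (anticipating H). Choose A
Stage 1: P1: O->4, E->8 (anticipating A, H). Choose E
SPE path: E -> A -> H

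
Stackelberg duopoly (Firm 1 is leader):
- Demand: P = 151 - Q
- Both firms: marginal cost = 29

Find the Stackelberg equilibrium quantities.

q₁* (leader) = 61.0, q₂* (follower) = 30.5

Work:
Follower's reaction: q₂ = (a - c - q₁)/2
Leader substitutes: π₁ = q₁·(a - q₁ - (a-c-q₁)/2 - c)
FOC: q₁* = (151 - 29)/2 = 61.00
Then: q₂* = (151 - 29 - 61.0)/2 = 30.50
Leader has first-mover advantage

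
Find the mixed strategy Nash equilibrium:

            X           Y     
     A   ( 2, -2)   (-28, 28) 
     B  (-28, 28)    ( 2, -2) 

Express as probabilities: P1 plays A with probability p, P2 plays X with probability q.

p = 0.5, q = 0.5

Work:
Find probabilities that make opponent indifferent:
P2 chooses q to make P1 indifferent between A and B
P1 chooses p to make P2 indifferent between X and Y
Mixed NE: P1 plays (A: 0.5, B: 0.5), P2 plays (X: 0.5, Y: 0.5)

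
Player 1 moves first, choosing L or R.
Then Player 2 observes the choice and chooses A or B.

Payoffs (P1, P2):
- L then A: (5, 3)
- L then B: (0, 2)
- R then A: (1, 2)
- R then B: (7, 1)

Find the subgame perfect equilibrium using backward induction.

P1 plays L, P2 plays A after L and A after R; Payoff (5, 3)

Work:
Backward induction:
After L: P2 chooses A → P1 gets 5
After R: P2 chooses A → P1 gets 1
P1 chooses L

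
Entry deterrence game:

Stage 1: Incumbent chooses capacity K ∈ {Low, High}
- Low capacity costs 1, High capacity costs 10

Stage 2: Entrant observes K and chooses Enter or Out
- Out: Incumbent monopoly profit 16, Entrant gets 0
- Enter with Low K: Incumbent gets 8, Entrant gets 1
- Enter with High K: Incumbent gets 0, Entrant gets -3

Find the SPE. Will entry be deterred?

SPE: (Low, Enter|Low, Out|High); Entry not deterred. Incumbent net profit = 7, Entrant gets 1

Work:
After Low K: Entrant enters (1 > 0)
After High K: Entrant stays out (-3 < 0)
Incumbent: Low → 8−1=7, High → 16−10=6
Incumbent chooses Low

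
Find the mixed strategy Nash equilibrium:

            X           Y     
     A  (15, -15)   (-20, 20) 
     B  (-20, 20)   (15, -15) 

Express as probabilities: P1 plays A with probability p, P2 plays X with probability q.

p = 0.5, q = 0.5

Work:
Find probabilities that make opponent indifferent:
P2 chooses q to make P1 indifferent between A and B
P1 chooses p to make P2 indifferent between X and Y
Mixed NE: P1 plays (A: 0.5, B: 0.5), P2 plays (X: 0.5, Y: 0.5)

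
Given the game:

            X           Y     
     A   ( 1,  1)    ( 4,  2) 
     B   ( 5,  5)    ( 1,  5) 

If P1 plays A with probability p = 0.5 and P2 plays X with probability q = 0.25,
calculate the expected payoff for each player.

E[P1] = 2.625, E[P2] = 3.375

Work:
E[P1] = p·q·π₁(A,X) + p·(1-q)·π₁(A,Y) + (1-p)·q·π₁(B,X) + (1-p)·(1-q)·π₁(B,Y)
= 0.5·0.25·1 + 0.5·0.75·4 + 0.5·0.25·5 + 0.5·0.75·1
= 2.625

E[P2] = 3.375 (similar calculation)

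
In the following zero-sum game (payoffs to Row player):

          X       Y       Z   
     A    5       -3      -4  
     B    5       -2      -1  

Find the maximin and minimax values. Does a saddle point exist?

Maximin = -2, Minimax = -2, Saddle: True

Work:
Row minimums: [-4, -2] → maximin = -2
Column maximums: [5, -2, -1] → minimax = -2
Saddle point exists! Game value = -2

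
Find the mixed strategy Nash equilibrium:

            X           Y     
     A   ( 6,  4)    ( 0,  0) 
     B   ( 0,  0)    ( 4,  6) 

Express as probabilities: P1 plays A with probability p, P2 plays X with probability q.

p = 0.6, q = 0.4

Work:
Find probabilities that make opponent indifferent:
P2 chooses q to make P1 indifferent between A and B
P1 chooses p to make P2 indifferent between X and Y
Mixed NE: P1 plays (A: 0.6, B: 0.4), P2 plays (X: 0.4, Y: 0.6)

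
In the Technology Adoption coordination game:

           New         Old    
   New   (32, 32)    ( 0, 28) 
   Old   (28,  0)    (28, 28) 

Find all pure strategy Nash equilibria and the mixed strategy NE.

Pure NE: (New, New) and (Old, Old); Mixed NE: p = 0.875, q = 0.875

Work:
Check pure NE:
(New, New): (32, 32) - no unilateral deviation beneficial
(Old, Old): (28, 28) - no unilateral deviation beneficial
Mixed NE: P1 plays New with p = 0.875, P2 plays New with q = 0.875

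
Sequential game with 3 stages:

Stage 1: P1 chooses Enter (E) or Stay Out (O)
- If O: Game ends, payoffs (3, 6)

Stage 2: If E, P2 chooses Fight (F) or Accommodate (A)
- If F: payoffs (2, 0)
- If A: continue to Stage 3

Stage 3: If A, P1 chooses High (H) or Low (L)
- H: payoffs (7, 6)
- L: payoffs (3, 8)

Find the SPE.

SPE: (E, A, H); Outcome (7, 6)

Work:
Stage 3: P1 chooses H (7 vs 3)
Stage 2: P2: F->0, A->6 (anticipating H). Choose A
Stage 1: P1: O->3, E->7 (anticipating A, H). Choose E
SPE path: E -> A -> H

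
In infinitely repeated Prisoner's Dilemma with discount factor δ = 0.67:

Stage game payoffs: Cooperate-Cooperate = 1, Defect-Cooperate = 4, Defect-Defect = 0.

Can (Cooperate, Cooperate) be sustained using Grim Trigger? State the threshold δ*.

δ* = 0.75; since δ = 0.67 < 0.75, cooperation cannot be sustained

Work:
For Grim Trigger:
Cooperate forever: 1/(1-δ)
Defect then punished: 4 + 0·δ/(1-δ)
Need: 1/(1-δ) ≥ 4 + 0·δ/(1-δ)
Solving: δ ≥ (T-R)/(T-P) = (4-1)/(4-0) = 0.75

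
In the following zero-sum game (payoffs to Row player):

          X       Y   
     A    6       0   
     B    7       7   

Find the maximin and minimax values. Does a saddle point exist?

Maximin = 7, Minimax = 7, Saddle: True

Work:
Row minimums: [0, 7] → maximin = 7
Column maximums: [7, 7] → minimax = 7
Saddle point exists! Game value = 7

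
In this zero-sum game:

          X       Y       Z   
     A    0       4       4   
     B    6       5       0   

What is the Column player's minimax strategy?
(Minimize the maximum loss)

Column should play Z, value = 4

Work:
Column player minimizes Row's maximum payoff:
Column X: max payoff to Row = 6
Column Y: max payoff to Row = 5
Column Z: max payoff to Row = 4
Minimum is 4, achieved by column Z.
Minimax strategy: Z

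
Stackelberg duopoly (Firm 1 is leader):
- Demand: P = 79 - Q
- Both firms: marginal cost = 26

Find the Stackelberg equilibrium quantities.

q₁* (leader) = 26.5, q₂* (follower) = 13.25

Work:
Follower's reaction: q₂ = (a - c - q₁)/2
Leader substitutes: π₁ = q₁·(a - q₁ - (a-c-q₁)/2 - c)
FOC: q₁* = (79 - 26)/2 = 26.50
Then: q₂* = (79 - 26 - 26.5)/2 = 13.25
Leader has first-mover advantage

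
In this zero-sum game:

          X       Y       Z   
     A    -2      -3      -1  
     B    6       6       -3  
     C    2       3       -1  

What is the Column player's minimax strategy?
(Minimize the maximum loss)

Column should play Z, value = -1

Work:
Column player minimizes Row's maximum payoff:
Column X: max payoff to Row = 6
Column Y: max payoff to Row = 6
Column Z: max payoff to Row = -1
Minimum is -1, achieved by column Z.
Minimax strategy: Z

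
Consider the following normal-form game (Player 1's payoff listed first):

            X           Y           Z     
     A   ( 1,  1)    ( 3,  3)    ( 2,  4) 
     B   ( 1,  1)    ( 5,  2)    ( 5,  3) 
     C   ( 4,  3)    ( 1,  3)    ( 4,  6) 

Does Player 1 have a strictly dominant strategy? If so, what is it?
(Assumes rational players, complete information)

No strictly dominant strategy exists for Player 1

Work:
A strategy strictly dominates another if it gives a strictly higher payoff against every opponent action. Compare each pair of P1's strategies column-by-column:
  A vs B: [1 vs 1, 3 vs 5, 2 vs 5] → A does not strictly dominate B (column X: 1 ≤ 1)
  A vs C: [1 vs 4, 3 vs 1, 2 vs 4] → A does not strictly dominate C (column X: 1 ≤ 4)
  B vs A: [1 vs 1, 5 vs 3, 5 vs 2] → B does not strictly dominate A (column X: 1 ≤ 1)
  B vs C: [1 vs 4, 5 vs 1, 5 vs 4] → B does not strictly dominate C (column X: 1 ≤ 4)
  C vs A: [4 vs 1, 1 vs 3, 4 vs 2] → C does not strictly dominate A (column Y: 1 ≤ 3)
  C vs B: [4 vs 1, 1 vs 5, 4 vs 5] → C does not strictly dominate B (column Y: 1 ≤ 5)
No single strategy strictly dominates all others → no strictly dominant strategy.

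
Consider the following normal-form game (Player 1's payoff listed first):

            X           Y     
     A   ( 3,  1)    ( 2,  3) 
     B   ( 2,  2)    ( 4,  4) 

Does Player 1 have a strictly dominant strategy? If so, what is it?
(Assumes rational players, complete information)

No strictly dominant strategy exists for Player 1

Work:
A strategy strictly dominates another if it gives a strictly higher payoff against every opponent action. Compare each pair of P1's strategies column-by-column:
  A vs B: [3 vs 2, 2 vs 4] → A does not strictly dominate B (column Y: 2 ≤ 4)
  B vs A: [2 vs 3, 4 vs 2] → B does not strictly dominate A (column X: 2 ≤ 3)
No single strategy strictly dominates all others → no strictly dominant strategy.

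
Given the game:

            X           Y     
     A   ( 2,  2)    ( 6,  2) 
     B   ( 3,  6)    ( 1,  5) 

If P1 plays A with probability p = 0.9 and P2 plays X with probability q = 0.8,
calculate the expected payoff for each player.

E[P1] = 2.78, E[P2] = 2.38

Work:
E[P1] = p·q·π₁(A,X) + p·(1-q)·π₁(A,Y) + (1-p)·q·π₁(B,X) + (1-p)·(1-q)·π₁(B,Y)
= 0.9·0.8·2 + 0.9·0.2·6 + 0.1·0.8·3 + 0.1·0.2·1
= 2.78

E[P2] = 2.38 (similar calculation)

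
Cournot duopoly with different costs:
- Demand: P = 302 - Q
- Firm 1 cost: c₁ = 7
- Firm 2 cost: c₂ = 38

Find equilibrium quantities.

q₁* = 108.67, q₂* = 77.67

Work:
Reaction: q₁ = (302 - 7 - q₂)/2
Reaction: q₂ = (302 - 38 - q₁)/2
Solve simultaneously:
q₁* = (302 - 2×7 + 38)/3 = 108.67
q₂* = (302 - 2×38 + 7)/3 = 77.67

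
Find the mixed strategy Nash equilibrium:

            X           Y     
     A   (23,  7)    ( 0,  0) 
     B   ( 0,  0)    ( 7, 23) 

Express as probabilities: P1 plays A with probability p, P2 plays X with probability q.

p = 0.7667, q = 0.2333

Work:
Find probabilities that make opponent indifferent:
P2 chooses q to make P1 indifferent between A and B
P1 chooses p to make P2 indifferent between X and Y
Mixed NE: P1 plays (A: 0.7667, B: 0.2333), P2 plays (X: 0.2333, Y: 0.7667)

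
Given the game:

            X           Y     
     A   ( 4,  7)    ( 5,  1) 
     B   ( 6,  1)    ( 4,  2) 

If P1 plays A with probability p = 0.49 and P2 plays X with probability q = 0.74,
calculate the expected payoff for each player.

E[P1] = 4.8822, E[P2] = 3.3082

Work:
E[P1] = p·q·π₁(A,X) + p·(1-q)·π₁(A,Y) + (1-p)·q·π₁(B,X) + (1-p)·(1-q)·π₁(B,Y)
= 0.49·0.74·4 + 0.49·0.26·5 + 0.51·0.74·6 + 0.51·0.26·4
= 4.8822

E[P2] = 3.3082 (similar calculation)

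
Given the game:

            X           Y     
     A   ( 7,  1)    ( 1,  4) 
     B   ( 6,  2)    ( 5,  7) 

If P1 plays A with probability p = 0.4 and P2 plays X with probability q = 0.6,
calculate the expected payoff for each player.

E[P1] = 5.2, E[P2] = 3.28

Work:
E[P1] = p·q·π₁(A,X) + p·(1-q)·π₁(A,Y) + (1-p)·q·π₁(B,X) + (1-p)·(1-q)·π₁(B,Y)
= 0.4·0.6·7 + 0.4·0.4·1 + 0.6·0.6·6 + 0.6·0.4·5
= 5.2

E[P2] = 3.28 (similar calculation)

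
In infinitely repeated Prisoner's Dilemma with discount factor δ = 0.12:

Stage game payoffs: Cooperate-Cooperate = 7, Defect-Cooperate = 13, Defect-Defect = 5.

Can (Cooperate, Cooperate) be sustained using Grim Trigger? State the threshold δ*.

δ* = 0.75; since δ = 0.12 < 0.75, cooperation cannot be sustained

Work:
For Grim Trigger:
Cooperate forever: 7/(1-δ)
Defect then punished: 13 + 5·δ/(1-δ)
Need: 7/(1-δ) ≥ 13 + 5·δ/(1-δ)
Solving: δ ≥ (T-R)/(T-P) = (13-7)/(13-5) = 0.75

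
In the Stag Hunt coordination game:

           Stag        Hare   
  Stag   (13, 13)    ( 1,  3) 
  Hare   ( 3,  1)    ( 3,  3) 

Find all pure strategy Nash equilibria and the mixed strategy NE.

Pure NE: (Stag, Stag) and (Hare, Hare); Mixed NE: p = 0.1667, q = 0.1667

Work:
Check pure NE:
(Stag, Stag): (13, 13) - no unilateral deviation beneficial
(Hare, Hare): (3, 3) - no unilateral deviation beneficial
Mixed NE: P1 plays Stag with p = 0.1667, P2 plays Stag with q = 0.1667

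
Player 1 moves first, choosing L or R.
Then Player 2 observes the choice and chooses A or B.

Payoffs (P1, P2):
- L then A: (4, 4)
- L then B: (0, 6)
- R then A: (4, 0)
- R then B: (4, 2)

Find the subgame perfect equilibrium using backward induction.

P1 plays R, P2 plays B after L and B after R; Payoff (4, 2)

Work:
Backward induction:
After L: P2 chooses B → P1 gets 0
After R: P2 chooses B → P1 gets 4
P1 chooses R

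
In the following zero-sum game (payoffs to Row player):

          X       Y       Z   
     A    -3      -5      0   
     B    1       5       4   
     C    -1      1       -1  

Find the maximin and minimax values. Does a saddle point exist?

Maximin = 1, Minimax = 1, Saddle: True

Work:
Row minimums: [-5, 1, -1] → maximin = 1
Column maximums: [1, 5, 4] → minimax = 1
Saddle point exists! Game value = 1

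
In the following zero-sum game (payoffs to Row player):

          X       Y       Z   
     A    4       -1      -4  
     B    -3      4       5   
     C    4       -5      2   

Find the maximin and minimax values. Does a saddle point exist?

Maximin = -3, Minimax = 4, Saddle: False

Work:
Row minimums: [-4, -3, -5] → maximin = -3
Column maximums: [4, 4, 5] → minimax = 4
No saddle point (maximin ≠ minimax). Mixed strategy needed.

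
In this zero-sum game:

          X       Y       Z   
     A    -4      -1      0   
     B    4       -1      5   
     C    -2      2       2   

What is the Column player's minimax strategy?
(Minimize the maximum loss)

Column should play Y, value = 2

Work:
Column player minimizes Row's maximum payoff:
Column X: max payoff to Row = 4
Column Y: max payoff to Row = 2
Column Z: max payoff to Row = 5
Minimum is 2, achieved by column Y.
Minimax strategy: Y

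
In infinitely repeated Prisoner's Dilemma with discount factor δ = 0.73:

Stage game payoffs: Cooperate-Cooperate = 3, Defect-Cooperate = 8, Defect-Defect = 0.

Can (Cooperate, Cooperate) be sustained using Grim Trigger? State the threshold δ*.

δ* = 0.625; since δ = 0.73 ≥ 0.625, cooperation can be sustained

Work:
For Grim Trigger:
Cooperate forever: 3/(1-δ)
Defect then punished: 8 + 0·δ/(1-δ)
Need: 3/(1-δ) ≥ 8 + 0·δ/(1-δ)
Solving: δ ≥ (T-R)/(T-P) = (8-3)/(8-0) = 0.625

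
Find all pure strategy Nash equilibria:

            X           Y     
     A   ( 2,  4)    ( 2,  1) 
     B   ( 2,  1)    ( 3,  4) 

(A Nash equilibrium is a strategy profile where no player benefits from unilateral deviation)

Nash equilibrium: (A, X), (B, Y)

Work:
Best responses:
  P1 vs X: payoffs [2, 2] → best response A/B (payoff 2)
  P1 vs Y: payoffs [2, 3] → best response B (payoff 3)
  P2 vs A: payoffs [4, 1] → best response X (payoff 4)
  P2 vs B: payoffs [1, 4] → best response Y (payoff 4)
Mutual best responses: (A,X), (B,Y) → Nash equilibria.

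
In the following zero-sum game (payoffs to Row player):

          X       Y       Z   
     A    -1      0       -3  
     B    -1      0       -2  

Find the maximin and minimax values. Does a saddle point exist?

Maximin = -2, Minimax = -2, Saddle: True

Work:
Row minimums: [-3, -2] → maximin = -2
Column maximums: [-1, 0, -2] → minimax = -2
Saddle point exists! Game value = -2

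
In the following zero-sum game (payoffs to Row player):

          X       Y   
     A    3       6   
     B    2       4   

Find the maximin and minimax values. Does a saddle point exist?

Maximin = 3, Minimax = 3, Saddle: True

Work:
Row minimums: [3, 2] → maximin = 3
Column maximums: [3, 6] → minimax = 3
Saddle point exists! Game value = 3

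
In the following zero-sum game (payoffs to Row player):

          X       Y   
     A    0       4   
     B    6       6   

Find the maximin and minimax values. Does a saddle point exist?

Maximin = 6, Minimax = 6, Saddle: True

Work:
Row minimums: [0, 6] → maximin = 6
Column maximums: [6, 6] → minimax = 6
Saddle point exists! Game value = 6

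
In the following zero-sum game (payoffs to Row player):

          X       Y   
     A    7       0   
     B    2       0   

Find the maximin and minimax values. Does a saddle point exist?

Maximin = 0, Minimax = 0, Saddle: True

Work:
Row minimums: [0, 0] → maximin = 0
Column maximums: [7, 0] → minimax = 0
Saddle point exists! Game value = 0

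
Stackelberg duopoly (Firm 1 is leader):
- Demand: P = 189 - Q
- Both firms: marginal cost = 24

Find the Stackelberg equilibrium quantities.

q₁* (leader) = 82.5, q₂* (follower) = 41.25

Work:
Follower's reaction: q₂ = (a - c - q₁)/2
Leader substitutes: π₁ = q₁·(a - q₁ - (a-c-q₁)/2 - c)
FOC: q₁* = (189 - 24)/2 = 82.50
Then: q₂* = (189 - 24 - 82.5)/2 = 41.25
Leader has first-mover advantage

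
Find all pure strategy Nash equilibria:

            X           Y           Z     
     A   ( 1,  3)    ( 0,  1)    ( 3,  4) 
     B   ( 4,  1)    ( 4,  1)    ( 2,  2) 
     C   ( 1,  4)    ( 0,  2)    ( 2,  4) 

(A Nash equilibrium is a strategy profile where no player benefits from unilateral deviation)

Nash equilibrium: (A, Z)

Work:
Best responses:
  P1 vs X: payoffs [1, 4, 1] → best response B (payoff 4)
  P1 vs Y: payoffs [0, 4, 0] → best response B (payoff 4)
  P1 vs Z: payoffs [3, 2, 2] → best response A (payoff 3)
  P2 vs A: payoffs [3, 1, 4] → best response Z (payoff 4)
  P2 vs B: payoffs [1, 1, 2] → best response Z (payoff 2)
  P2 vs C: payoffs [4, 2, 4] → best response X/Z (payoff 4)
Mutual best responses: (A,Z) → Nash equilibria.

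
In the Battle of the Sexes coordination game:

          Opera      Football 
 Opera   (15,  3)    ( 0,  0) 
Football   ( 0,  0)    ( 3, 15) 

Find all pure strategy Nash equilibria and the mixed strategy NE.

Pure NE: (Opera, Opera) and (Football, Football); Mixed NE: p = 0.8333, q = 0.1667

Work:
Check pure NE:
(Opera, Opera): (15, 3) - no unilateral deviation beneficial
(Football, Football): (3, 15) - no unilateral deviation beneficial
Mixed NE: P1 plays Opera with p = 0.8333, P2 plays Opera with q = 0.1667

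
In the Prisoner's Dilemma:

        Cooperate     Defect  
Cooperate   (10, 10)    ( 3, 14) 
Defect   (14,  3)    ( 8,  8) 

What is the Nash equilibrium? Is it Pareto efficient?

(Defect, Defect) is NE; not Pareto efficient

Work:
Defect dominates Cooperate for both players:
If P2 cooperates: Defect (14) > Cooperate (10)
If P2 defects: Defect (8) > Cooperate (3)
NE: (Defect, Defect) with payoff (8, 8)
But (Cooperate, Cooperate) = (10, 10) Pareto dominates (8, 8)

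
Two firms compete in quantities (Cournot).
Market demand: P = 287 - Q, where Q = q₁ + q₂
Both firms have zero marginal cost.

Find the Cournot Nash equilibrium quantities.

q₁* = q₂* = 95.67; P* = 95.67

Work:
Profit: π_i = P·q_i = (a - q_i - q_j)·q_i
FOC: ∂π_i/∂q_i = a - 2q_i - q_j = 0
Reaction function: q_i = (287 - q_j)/2
Symmetry: q* = 287/3 = 95.67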